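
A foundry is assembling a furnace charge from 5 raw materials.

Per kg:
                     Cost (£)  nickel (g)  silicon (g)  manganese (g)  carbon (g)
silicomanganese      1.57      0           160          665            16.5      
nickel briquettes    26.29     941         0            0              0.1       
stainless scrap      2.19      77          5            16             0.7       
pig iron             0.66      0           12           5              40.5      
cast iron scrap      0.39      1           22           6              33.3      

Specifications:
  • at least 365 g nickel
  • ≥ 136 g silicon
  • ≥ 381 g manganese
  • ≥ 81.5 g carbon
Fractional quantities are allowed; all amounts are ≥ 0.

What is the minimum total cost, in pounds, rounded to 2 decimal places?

£11.84

Treat it as an LP. Let x1 = kg of silicomanganese, x2 = kg of nickel briquettes, x3 = kg of stainless scrap, x4 = kg of pig iron, x5 = kg of cast iron scrap.
Minimise 1.57x1 + 26.29x2 + 2.19x3 + 0.66x4 + 0.39x5 with:
  941x2 + 77x3 + 1x5 ≥ 365   (nickel)
  160x1 + 5x3 + 12x4 + 22x5 ≥ 136   (silicon)
  665x1 + 16x3 + 5x4 + 6x5 ≥ 381   (manganese)
  16.5x1 + 0.1x2 + 0.7x3 + 40.5x4 + 33.3x5 ≥ 81.5   (carbon)
  x1, x2, x3, x4, x5 ≥ 0.
The cheapest feasible vertex uses only silicomanganese, stainless scrap, cast iron scrap; nickel briquettes, pig iron are not used. The nickel, manganese, carbon requirements are met with equality.
Solving gives x1 = 0.4403, x3 = 4.713, x5 = 2.13.
Total cost: 1.57·0.4403 + 2.19·4.713 + 0.39·2.13 = 11.8434.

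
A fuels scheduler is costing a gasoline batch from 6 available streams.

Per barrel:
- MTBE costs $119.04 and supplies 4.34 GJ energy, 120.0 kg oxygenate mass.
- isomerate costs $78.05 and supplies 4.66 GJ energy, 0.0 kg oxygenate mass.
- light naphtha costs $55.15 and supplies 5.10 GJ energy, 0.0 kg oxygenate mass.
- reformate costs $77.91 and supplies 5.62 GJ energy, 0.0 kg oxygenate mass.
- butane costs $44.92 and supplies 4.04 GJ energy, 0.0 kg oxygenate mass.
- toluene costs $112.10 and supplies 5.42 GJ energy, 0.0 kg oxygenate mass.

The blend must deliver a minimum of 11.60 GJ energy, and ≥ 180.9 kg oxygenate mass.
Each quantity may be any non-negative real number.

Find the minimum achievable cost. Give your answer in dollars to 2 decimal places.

Treat it as an LP. Let x1 = barrels of MTBE, x2 = barrels of isomerate, x3 = barrels of light naphtha, x4 = barrels of reformate, x5 = barrels of butane, x6 = barrels of toluene.
min 119.04x1 + 78.05x2 + 55.15x3 + 77.91x4 + 44.92x5 + 112.1x6 s.t.:
  4.34x1 + 4.66x2 + 5.1x3 + 5.62x4 + 4.04x5 + 5.42x6 ≥ 11.6   (energy)
  120x1 ≥ 180.9   (oxygenate mass)
  x1, x2, x3, x4, x5, x6 ≥ 0.
At the optimum only MTBE, light naphtha are positive (isomerate, reformate, butane, toluene = 0). There the energy and oxygenate mass constraints are tight.
Solving gives x1 = 1.5075, x3 = 0.99166.
Hence cost = 119.04·1.5075 + 55.15·0.99166 = $234.1428.

$234.14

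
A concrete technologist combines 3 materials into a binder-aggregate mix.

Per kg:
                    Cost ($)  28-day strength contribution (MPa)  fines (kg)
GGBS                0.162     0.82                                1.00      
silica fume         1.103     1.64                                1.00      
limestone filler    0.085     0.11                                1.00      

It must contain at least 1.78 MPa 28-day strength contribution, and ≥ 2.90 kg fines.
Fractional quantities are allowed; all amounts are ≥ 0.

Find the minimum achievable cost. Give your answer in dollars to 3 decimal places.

Treat it as an LP. Let x1 = kg of GGBS, x2 = kg of silica fume, x3 = kg of limestone filler.
Minimise 0.162x1 + 1.103x2 + 0.085x3 subject to:
  0.82x1 + 1.64x2 + 0.11x3 ≥ 1.78   (28-day strength contribution)
  1x1 + 1x2 + 1x3 ≥ 2.9   (fines)
  x1, x2, x3 ≥ 0.
The cheapest feasible vertex uses only GGBS, limestone filler; silica fume is not used. Binding constraints: 28-day strength contribution and fines.
Optimal quantities: GGBS = 2.058 kg, limestone filler = 0.8423 kg.
Objective = 0.162·2.058 + 0.085·0.8423 = 0.40499.

$0.405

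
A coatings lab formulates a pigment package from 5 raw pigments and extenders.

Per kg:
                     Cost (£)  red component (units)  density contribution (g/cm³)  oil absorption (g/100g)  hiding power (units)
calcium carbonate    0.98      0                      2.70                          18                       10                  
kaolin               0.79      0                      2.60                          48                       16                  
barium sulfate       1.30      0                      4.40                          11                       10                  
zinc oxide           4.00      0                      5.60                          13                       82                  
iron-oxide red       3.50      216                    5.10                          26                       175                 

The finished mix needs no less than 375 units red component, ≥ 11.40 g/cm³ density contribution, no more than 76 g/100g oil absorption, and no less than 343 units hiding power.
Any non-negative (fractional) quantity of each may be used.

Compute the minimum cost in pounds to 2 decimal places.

Let x1 = kg of calcium carbonate, x2 = kg of kaolin, x3 = kg of barium sulfate, x4 = kg of zinc oxide, x5 = kg of iron-oxide red.
min 0.98x1 + 0.79x2 + 1.3x3 + 4x4 + 3.5x5 with:
  216x5 ≥ 375   (red component)
  2.7x1 + 2.6x2 + 4.4x3 + 5.6x4 + 5.1x5 ≥ 11.4   (density contribution)
  18x1 + 48x2 + 11x3 + 13x4 + 26x5 ≤ 76   (oil absorption)
  10x1 + 16x2 + 10x3 + 82x4 + 175x5 ≥ 343   (hiding power)
  x1, x2, x3, x4, x5 ≥ 0.
The cheapest feasible vertex uses only kaolin, barium sulfate, iron-oxide red; calcium carbonate, zinc oxide are not used. Binding constraints: density contribution, oil absorption, hiding power.
So kaolin = 0.5356 kg, barium sulfate = 0.06358 kg, iron-oxide red = 1.907 kg.
Objective = 0.79·0.5356 + 1.3·0.06358 + 3.5·1.907 = 7.1803.

£7.18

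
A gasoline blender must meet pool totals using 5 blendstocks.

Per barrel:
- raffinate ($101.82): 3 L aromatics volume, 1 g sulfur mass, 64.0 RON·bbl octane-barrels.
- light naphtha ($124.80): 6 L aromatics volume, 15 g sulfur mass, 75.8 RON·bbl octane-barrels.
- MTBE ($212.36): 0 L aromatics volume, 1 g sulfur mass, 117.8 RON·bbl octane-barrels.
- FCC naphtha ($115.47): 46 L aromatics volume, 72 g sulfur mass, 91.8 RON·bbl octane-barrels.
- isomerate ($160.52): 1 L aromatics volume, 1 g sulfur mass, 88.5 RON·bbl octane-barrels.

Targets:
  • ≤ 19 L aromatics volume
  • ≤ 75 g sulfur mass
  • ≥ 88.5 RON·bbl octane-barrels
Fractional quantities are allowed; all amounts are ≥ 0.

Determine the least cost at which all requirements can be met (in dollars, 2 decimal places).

$129.91

This is a linear program. Let x1 = barrels of raffinate, x2 = barrels of light naphtha, x3 = barrels of MTBE, x4 = barrels of FCC naphtha, x5 = barrels of isomerate.
Minimize 101.82x1 + 124.8x2 + 212.36x3 + 115.47x4 + 160.52x5 s.t.:
  3x1 + 6x2 + 46x4 + 1x5 ≤ 19   (aromatics volume)
  1x1 + 15x2 + 1x3 + 72x4 + 1x5 ≤ 75   (sulfur mass)
  64x1 + 75.8x2 + 117.8x3 + 91.8x4 + 88.5x5 ≥ 88.5   (octane-barrels)
  x1, x2, x3, x4, x5 ≥ 0.
The minimum-cost mix takes nothing from light naphtha, MTBE, isomerate — only raffinate, FCC naphtha. Binding constraints: aromatics volume and octane-barrels.
That vertex is x1 = 0.8719, x4 = 0.3562.
Cost = 101.82·0.8719 + 115.47·0.3562 = 129.9073.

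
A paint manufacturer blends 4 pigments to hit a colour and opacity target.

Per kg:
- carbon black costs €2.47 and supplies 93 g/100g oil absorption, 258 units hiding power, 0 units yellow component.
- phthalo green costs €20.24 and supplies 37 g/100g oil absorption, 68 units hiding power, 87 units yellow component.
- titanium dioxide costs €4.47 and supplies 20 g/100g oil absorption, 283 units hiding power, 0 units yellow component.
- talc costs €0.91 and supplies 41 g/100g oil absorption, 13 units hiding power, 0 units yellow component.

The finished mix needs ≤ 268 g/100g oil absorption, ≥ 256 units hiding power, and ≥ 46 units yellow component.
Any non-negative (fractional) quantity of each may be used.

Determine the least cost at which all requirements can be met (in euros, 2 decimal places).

€12.81

Treat it as an LP. Let x1 = kg of carbon black, x2 = kg of phthalo green, x3 = kg of titanium dioxide, x4 = kg of talc.
Minimise 2.47x1 + 20.24x2 + 4.47x3 + 0.91x4 subject to:
  93x1 + 37x2 + 20x3 + 41x4 ≤ 268   (oil absorption)
  258x1 + 68x2 + 283x3 + 13x4 ≥ 256   (hiding power)
  87x2 ≥ 46   (yellow component)
  x1, x2, x3, x4 ≥ 0.
The optimal basis is {carbon black, phthalo green}; titanium dioxide, talc drop out. Binding constraints: hiding power and yellow component.
Optimal quantities: carbon black = 0.8529 kg, phthalo green = 0.5287 kg.
Total cost: 2.47·0.8529 + 20.24·0.5287 = 12.8076.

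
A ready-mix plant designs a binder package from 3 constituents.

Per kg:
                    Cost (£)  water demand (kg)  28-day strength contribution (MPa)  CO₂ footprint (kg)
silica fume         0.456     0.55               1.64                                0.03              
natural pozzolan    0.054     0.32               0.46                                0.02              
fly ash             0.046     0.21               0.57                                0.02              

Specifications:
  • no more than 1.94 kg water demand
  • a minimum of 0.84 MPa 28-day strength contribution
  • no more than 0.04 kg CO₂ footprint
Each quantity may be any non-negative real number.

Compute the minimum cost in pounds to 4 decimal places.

£0.0678

Let x1 = kg of silica fume, x2 = kg of natural pozzolan, x3 = kg of fly ash.
Minimise 0.456x1 + 0.054x2 + 0.046x3 with:
  0.55x1 + 0.32x2 + 0.21x3 ≤ 1.94   (water demand)
  1.64x1 + 0.46x2 + 0.57x3 ≥ 0.84   (28-day strength contribution)
  0.03x1 + 0.02x2 + 0.02x3 ≤ 0.04   (CO₂ footprint)
  x1, x2, x3 ≥ 0.
The cheapest feasible vertex uses only fly ash; silica fume, natural pozzolan are not used. The 28-day strength contribution requirement is met with equality.
That vertex is x3 = 1.474.
Hence cost = 0.046·1.474 = £0.067804.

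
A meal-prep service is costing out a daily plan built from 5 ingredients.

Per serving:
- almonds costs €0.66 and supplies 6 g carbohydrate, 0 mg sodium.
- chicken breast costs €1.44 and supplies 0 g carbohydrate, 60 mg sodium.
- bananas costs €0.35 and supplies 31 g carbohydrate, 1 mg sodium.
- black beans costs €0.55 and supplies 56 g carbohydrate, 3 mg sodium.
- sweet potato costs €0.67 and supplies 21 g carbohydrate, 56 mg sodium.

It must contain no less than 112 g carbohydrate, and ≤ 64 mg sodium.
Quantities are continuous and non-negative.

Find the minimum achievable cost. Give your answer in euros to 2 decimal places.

€1.10

Treat it as an LP. Let x1 = servings of almonds, x2 = servings of chicken breast, x3 = servings of bananas, x4 = servings of black beans, x5 = servings of sweet potato.
Minimize 0.66x1 + 1.44x2 + 0.35x3 + 0.55x4 + 0.67x5 subject to:
  6x1 + 31x3 + 56x4 + 21x5 ≥ 112   (carbohydrate)
  60x2 + 1x3 + 3x4 + 56x5 ≤ 64   (sodium)
  x1, x2, x3, x4, x5 ≥ 0.
The optimal basis is {black beans}; almonds, chicken breast, bananas, sweet potato drop out. There the carbohydrate constraint is tight.
Solving gives x4 = 2.
Cost = 0.55·2 = 1.1000.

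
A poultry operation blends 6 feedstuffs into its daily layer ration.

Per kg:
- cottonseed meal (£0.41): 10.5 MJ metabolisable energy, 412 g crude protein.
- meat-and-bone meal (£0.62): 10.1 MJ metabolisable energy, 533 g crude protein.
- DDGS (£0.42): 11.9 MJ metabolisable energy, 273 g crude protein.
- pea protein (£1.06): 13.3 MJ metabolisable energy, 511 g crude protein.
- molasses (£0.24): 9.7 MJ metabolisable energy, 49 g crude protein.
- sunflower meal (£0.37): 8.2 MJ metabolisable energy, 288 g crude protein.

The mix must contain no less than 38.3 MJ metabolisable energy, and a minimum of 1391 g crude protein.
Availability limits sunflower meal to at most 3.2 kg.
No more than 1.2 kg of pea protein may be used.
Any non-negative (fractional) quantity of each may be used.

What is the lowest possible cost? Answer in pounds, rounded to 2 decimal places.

Set it up as a linear program. Let x1 = kg of cottonseed meal, x2 = kg of meat-and-bone meal, x3 = kg of DDGS, x4 = kg of pea protein, x5 = kg of molasses, x6 = kg of sunflower meal.
min 0.41x1 + 0.62x2 + 0.42x3 + 1.06x4 + 0.24x5 + 0.37x6 s.t.:
  10.5x1 + 10.1x2 + 11.9x3 + 13.3x4 + 9.7x5 + 8.2x6 ≥ 38.3   (metabolisable energy)
  412x1 + 533x2 + 273x3 + 511x4 + 49x5 + 288x6 ≥ 1391   (crude protein)
  x6 ≤ 3.2
  x4 ≤ 1.2
  x1, x2, x3, x4, x5, x6 ≥ 0.
The optimal basis is {cottonseed meal, molasses}; meat-and-bone meal, DDGS, pea protein, sunflower meal drop out. Binding constraints: metabolisable energy and crude protein.
So cottonseed meal = 3.336 kg, molasses = 0.3372 kg.
Total cost: 0.41·3.336 + 0.24·0.3372 = 1.4487.

£1.45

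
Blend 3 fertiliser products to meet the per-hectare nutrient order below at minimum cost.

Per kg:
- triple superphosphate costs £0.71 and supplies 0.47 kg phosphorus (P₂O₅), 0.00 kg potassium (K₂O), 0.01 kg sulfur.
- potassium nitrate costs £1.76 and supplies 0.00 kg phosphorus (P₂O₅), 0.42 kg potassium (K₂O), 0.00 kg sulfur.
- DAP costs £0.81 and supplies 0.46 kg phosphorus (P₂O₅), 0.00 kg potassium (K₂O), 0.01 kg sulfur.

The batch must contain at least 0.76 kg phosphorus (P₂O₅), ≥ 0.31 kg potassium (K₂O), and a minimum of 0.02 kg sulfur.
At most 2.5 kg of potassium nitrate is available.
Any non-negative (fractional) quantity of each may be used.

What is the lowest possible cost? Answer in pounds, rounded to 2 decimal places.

£2.72

Set it up as a linear program. Let x1 = kg of triple superphosphate, x2 = kg of potassium nitrate, x3 = kg of DAP.
Minimize 0.71x1 + 1.76x2 + 0.81x3 subject to:
  0.47x1 + 0.46x3 ≥ 0.76   (phosphorus (P₂O₅))
  0.42x2 ≥ 0.31   (potassium (K₂O))
  0.01x1 + 0.01x3 ≥ 0.02   (sulfur)
  x2 ≤ 2.5
  x1, x2, x3 ≥ 0.
The cheapest feasible vertex uses only triple superphosphate, potassium nitrate; DAP is not used. Binding constraints: potassium (K₂O) and sulfur.
That vertex is x1 = 2, x2 = 0.7381.
Objective = 0.71·2 + 1.76·0.7381 = 2.7191.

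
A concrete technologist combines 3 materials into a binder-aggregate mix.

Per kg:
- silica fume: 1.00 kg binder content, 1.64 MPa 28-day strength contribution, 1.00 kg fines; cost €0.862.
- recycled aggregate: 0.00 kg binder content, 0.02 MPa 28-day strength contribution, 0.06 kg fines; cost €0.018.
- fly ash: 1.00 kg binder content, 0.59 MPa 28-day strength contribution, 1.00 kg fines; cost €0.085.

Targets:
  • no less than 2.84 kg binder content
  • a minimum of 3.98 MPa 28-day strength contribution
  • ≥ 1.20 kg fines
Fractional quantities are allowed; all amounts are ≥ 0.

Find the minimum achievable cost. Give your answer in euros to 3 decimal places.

This is a linear program. Let x1 = kg of silica fume, x2 = kg of recycled aggregate, x3 = kg of fly ash.
min 0.862x1 + 0.018x2 + 0.085x3 s.t.:
  1x1 + 1x3 ≥ 2.84   (binder content)
  1.64x1 + 0.02x2 + 0.59x3 ≥ 3.98   (28-day strength contribution)
  1x1 + 0.06x2 + 1x3 ≥ 1.2   (fines)
  x1, x2, x3 ≥ 0.
The cheapest feasible vertex uses only fly ash; silica fume, recycled aggregate are not used. There the 28-day strength contribution constraint is tight.
Solving gives x3 = 6.746.
Total cost: 0.085·6.746 = 0.57341.

€0.573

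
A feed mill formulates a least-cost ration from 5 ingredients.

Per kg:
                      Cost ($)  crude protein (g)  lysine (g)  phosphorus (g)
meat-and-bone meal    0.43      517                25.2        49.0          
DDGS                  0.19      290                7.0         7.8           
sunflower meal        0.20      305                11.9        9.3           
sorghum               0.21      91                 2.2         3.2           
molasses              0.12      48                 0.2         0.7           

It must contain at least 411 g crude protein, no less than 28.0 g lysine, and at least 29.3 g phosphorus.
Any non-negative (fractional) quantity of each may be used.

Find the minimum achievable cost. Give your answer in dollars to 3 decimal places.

Let x1 = kg of meat-and-bone meal, x2 = kg of DDGS, x3 = kg of sunflower meal, x4 = kg of sorghum, x5 = kg of molasses.
Minimise 0.43x1 + 0.19x2 + 0.2x3 + 0.21x4 + 0.12x5 with:
  517x1 + 290x2 + 305x3 + 91x4 + 48x5 ≥ 411   (crude protein)
  25.2x1 + 7x2 + 11.9x3 + 2.2x4 + 0.2x5 ≥ 28   (lysine)
  49x1 + 7.8x2 + 9.3x3 + 3.2x4 + 0.7x5 ≥ 29.3   (phosphorus)
  x1, x2, x3, x4, x5 ≥ 0.
At the optimum only meat-and-bone meal, sunflower meal are positive (DDGS, sorghum, molasses = 0). There the lysine and phosphorus constraints are tight.
So meat-and-bone meal = 0.2531 kg, sunflower meal = 1.817 kg.
Cost = 0.43·0.2531 + 0.2·1.817 = 0.47223.

$0.472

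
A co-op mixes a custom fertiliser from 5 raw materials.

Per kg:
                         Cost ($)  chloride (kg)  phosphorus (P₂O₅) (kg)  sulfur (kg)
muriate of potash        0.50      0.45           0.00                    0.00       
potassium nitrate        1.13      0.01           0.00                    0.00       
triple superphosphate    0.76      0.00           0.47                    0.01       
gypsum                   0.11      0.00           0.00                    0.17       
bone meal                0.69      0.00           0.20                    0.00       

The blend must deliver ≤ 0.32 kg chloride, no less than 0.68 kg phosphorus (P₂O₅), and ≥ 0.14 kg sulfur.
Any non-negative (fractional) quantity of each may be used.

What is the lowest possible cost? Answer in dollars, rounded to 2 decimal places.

$1.18

Let x1 = kg of muriate of potash, x2 = kg of potassium nitrate, x3 = kg of triple superphosphate, x4 = kg of gypsum, x5 = kg of bone meal.
min 0.5x1 + 1.13x2 + 0.76x3 + 0.11x4 + 0.69x5 subject to:
  0.45x1 + 0.01x2 ≤ 0.32   (chloride)
  0.47x3 + 0.2x5 ≥ 0.68   (phosphorus (P₂O₅))
  0.01x3 + 0.17x4 ≥ 0.14   (sulfur)
  x1, x2, x3, x4, x5 ≥ 0.
The minimum-cost mix takes nothing from muriate of potash, potassium nitrate, bone meal — only triple superphosphate, gypsum. There the phosphorus (P₂O₅) and sulfur constraints are tight.
Optimal quantities: triple superphosphate = 1.447 kg, gypsum = 0.7384 kg.
Cost = 0.76·1.447 + 0.11·0.7384 = 1.1809.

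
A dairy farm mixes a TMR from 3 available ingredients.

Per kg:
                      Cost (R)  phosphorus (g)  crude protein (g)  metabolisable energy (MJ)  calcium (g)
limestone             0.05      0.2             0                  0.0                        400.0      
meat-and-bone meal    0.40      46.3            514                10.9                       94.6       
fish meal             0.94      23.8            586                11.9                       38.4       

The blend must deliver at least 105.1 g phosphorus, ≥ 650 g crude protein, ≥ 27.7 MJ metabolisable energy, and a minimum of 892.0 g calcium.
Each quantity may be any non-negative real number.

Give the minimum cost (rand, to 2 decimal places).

Let x1 = kg of limestone, x2 = kg of meat-and-bone meal, x3 = kg of fish meal.
Minimise 0.05x1 + 0.4x2 + 0.94x3 with:
  0.2x1 + 46.3x2 + 23.8x3 ≥ 105.1   (phosphorus)
  514x2 + 586x3 ≥ 650   (crude protein)
  10.9x2 + 11.9x3 ≥ 27.7   (metabolisable energy)
  400x1 + 94.6x2 + 38.4x3 ≥ 892   (calcium)
  x1, x2, x3 ≥ 0.
The minimum-cost mix takes nothing from fish meal — only limestone, meat-and-bone meal. The metabolisable energy and calcium requirements are met with equality.
Solving gives x1 = 1.629, x2 = 2.541.
Hence cost = 0.05·1.629 + 0.4·2.541 = R1.0979.

R1.10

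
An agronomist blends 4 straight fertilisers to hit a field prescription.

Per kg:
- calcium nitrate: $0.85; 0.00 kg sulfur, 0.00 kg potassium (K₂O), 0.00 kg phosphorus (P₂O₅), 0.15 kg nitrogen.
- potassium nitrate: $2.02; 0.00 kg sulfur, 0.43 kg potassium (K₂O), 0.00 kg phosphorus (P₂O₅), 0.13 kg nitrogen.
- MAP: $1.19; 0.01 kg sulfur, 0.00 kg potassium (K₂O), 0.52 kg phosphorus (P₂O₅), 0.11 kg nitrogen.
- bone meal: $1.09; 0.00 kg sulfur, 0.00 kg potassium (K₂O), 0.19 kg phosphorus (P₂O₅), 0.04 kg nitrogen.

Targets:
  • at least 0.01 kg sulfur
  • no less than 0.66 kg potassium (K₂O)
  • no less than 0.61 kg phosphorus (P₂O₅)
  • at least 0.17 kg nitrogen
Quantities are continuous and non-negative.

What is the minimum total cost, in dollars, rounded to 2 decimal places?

$4.50

Let x1 = kg of calcium nitrate, x2 = kg of potassium nitrate, x3 = kg of MAP, x4 = kg of bone meal.
min 0.85x1 + 2.02x2 + 1.19x3 + 1.09x4 with:
  0.01x3 ≥ 0.01   (sulfur)
  0.43x2 ≥ 0.66   (potassium (K₂O))
  0.52x3 + 0.19x4 ≥ 0.61   (phosphorus (P₂O₅))
  0.15x1 + 0.13x2 + 0.11x3 + 0.04x4 ≥ 0.17   (nitrogen)
  x1, x2, x3, x4 ≥ 0.
The optimal basis is {potassium nitrate, MAP}; calcium nitrate, bone meal drop out. There the potassium (K₂O) and phosphorus (P₂O₅) constraints are tight.
Solving gives x2 = 1.535, x3 = 1.173.
Objective = 2.02·1.535 + 1.19·1.173 = 4.4966.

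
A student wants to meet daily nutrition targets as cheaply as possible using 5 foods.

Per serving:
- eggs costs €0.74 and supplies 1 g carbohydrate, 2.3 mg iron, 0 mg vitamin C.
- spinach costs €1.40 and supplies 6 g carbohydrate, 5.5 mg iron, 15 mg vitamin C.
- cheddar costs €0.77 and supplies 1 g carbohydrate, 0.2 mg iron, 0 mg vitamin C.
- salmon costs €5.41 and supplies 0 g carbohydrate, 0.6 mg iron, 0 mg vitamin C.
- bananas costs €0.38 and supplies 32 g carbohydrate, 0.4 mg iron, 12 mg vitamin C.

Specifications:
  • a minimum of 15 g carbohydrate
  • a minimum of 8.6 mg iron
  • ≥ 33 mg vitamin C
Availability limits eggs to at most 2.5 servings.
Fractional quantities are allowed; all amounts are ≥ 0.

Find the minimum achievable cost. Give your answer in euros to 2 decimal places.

€2.43

Let x1 = servings of eggs, x2 = servings of spinach, x3 = servings of cheddar, x4 = servings of salmon, x5 = servings of bananas.
min 0.74x1 + 1.4x2 + 0.77x3 + 5.41x4 + 0.38x5 s.t.:
  1x1 + 6x2 + 1x3 + 32x5 ≥ 15   (carbohydrate)
  2.3x1 + 5.5x2 + 0.2x3 + 0.6x4 + 0.4x5 ≥ 8.6   (iron)
  15x2 + 12x5 ≥ 33   (vitamin C)
  x1 ≤ 2.5
  x1, x2, x3, x4, x5 ≥ 0.
The optimal basis is {spinach, bananas}; eggs, cheddar, salmon drop out. The iron and vitamin C requirements are met with equality.
Solving gives x2 = 1.5, x5 = 0.875.
Total cost: 1.4·1.5 + 0.38·0.875 = 2.4325.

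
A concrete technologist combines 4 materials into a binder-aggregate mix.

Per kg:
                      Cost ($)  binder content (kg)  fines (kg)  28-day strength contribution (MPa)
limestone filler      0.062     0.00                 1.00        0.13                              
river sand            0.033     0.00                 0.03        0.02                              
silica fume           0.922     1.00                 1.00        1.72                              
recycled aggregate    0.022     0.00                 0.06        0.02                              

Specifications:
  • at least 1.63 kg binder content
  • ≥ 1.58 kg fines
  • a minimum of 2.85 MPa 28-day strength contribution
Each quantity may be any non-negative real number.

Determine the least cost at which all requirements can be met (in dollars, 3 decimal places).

$1.525

Let x1 = kg of limestone filler, x2 = kg of river sand, x3 = kg of silica fume, x4 = kg of recycled aggregate.
min 0.062x1 + 0.033x2 + 0.922x3 + 0.022x4 subject to:
  1x3 ≥ 1.63   (binder content)
  1x1 + 0.03x2 + 1x3 + 0.06x4 ≥ 1.58   (fines)
  0.13x1 + 0.02x2 + 1.72x3 + 0.02x4 ≥ 2.85   (28-day strength contribution)
  x1, x2, x3, x4 ≥ 0.
At the optimum only limestone filler, silica fume are positive (river sand, recycled aggregate = 0). Binding constraints: binder content and 28-day strength contribution.
Optimal quantities: limestone filler = 0.3569 kg, silica fume = 1.63 kg.
Objective = 0.062·0.3569 + 0.922·1.63 = 1.52499.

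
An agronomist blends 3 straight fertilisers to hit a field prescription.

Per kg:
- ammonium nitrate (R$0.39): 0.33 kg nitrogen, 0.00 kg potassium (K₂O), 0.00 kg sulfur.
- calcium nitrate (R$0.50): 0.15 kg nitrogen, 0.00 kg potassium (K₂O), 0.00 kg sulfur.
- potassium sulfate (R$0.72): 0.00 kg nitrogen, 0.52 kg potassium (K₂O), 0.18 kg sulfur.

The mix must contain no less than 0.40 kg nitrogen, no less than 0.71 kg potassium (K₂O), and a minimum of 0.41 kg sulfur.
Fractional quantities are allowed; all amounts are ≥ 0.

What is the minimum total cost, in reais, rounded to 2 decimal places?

R$2.11

Set it up as a linear program. Let x1 = kg of ammonium nitrate, x2 = kg of calcium nitrate, x3 = kg of potassium sulfate.
Minimize 0.39x1 + 0.5x2 + 0.72x3 s.t.:
  0.33x1 + 0.15x2 ≥ 0.4   (nitrogen)
  0.52x3 ≥ 0.71   (potassium (K₂O))
  0.18x3 ≥ 0.41   (sulfur)
  x1, x2, x3 ≥ 0.
The minimum-cost mix takes nothing from calcium nitrate — only ammonium nitrate, potassium sulfate. There the nitrogen and sulfur constraints are tight.
Optimal quantities: ammonium nitrate = 1.212 kg, potassium sulfate = 2.278 kg.
Hence cost = 0.39·1.212 + 0.72·2.278 = R$2.1128.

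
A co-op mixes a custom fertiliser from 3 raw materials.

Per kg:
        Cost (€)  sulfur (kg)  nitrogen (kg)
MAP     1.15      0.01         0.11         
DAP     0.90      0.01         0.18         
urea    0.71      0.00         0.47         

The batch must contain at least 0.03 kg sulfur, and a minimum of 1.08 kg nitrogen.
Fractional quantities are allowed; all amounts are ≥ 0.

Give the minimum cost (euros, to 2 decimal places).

Treat it as an LP. Let x1 = kg of MAP, x2 = kg of DAP, x3 = kg of urea.
Minimize 1.15x1 + 0.9x2 + 0.71x3 with:
  0.01x1 + 0.01x2 ≥ 0.03   (sulfur)
  0.11x1 + 0.18x2 + 0.47x3 ≥ 1.08   (nitrogen)
  x1, x2, x3 ≥ 0.
At the optimum only DAP, urea are positive (MAP = 0). Binding constraints: sulfur and nitrogen.
That vertex is x2 = 3, x3 = 1.149.
Cost = 0.9·3 + 0.71·1.149 = 3.5158.

€3.52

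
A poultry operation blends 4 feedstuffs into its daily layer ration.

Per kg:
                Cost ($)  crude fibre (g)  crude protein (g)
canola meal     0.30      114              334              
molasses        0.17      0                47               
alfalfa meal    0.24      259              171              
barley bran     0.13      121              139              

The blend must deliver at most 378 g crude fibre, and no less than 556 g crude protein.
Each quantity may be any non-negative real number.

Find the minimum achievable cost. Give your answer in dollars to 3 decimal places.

$0.499

Set it up as a linear program. Let x1 = kg of canola meal, x2 = kg of molasses, x3 = kg of alfalfa meal, x4 = kg of barley bran.
min 0.3x1 + 0.17x2 + 0.24x3 + 0.13x4 subject to:
  114x1 + 259x3 + 121x4 ≤ 378   (crude fibre)
  334x1 + 47x2 + 171x3 + 139x4 ≥ 556   (crude protein)
  x1, x2, x3, x4 ≥ 0.
At the optimum only canola meal is positive (molasses, alfalfa meal, barley bran = 0). Binding constraint: crude protein.
Optimal quantities: canola meal = 1.6647 kg.
Cost = 0.3·1.6647 = 0.49941.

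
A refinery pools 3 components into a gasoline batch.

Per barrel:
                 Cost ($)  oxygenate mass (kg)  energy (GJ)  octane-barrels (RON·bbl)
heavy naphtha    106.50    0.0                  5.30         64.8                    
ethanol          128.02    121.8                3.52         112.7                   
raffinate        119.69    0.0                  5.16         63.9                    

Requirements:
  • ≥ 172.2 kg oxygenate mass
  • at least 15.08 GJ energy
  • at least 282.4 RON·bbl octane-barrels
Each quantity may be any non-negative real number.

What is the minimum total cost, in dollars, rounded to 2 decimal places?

Treat it as an LP. Let x1 = barrels of heavy naphtha, x2 = barrels of ethanol, x3 = barrels of raffinate.
Minimize 106.5x1 + 128.02x2 + 119.69x3 with:
  121.8x2 ≥ 172.2   (oxygenate mass)
  5.3x1 + 3.52x2 + 5.16x3 ≥ 15.08   (energy)
  64.8x1 + 112.7x2 + 63.9x3 ≥ 282.4   (octane-barrels)
  x1, x2, x3 ≥ 0.
The minimum-cost mix takes nothing from raffinate — only heavy naphtha, ethanol. Binding constraints: oxygenate mass and energy.
Solving gives x1 = 1.9063, x2 = 1.4138.
Cost = 106.5·1.9063 + 128.02·1.4138 = 384.0156.

$384.02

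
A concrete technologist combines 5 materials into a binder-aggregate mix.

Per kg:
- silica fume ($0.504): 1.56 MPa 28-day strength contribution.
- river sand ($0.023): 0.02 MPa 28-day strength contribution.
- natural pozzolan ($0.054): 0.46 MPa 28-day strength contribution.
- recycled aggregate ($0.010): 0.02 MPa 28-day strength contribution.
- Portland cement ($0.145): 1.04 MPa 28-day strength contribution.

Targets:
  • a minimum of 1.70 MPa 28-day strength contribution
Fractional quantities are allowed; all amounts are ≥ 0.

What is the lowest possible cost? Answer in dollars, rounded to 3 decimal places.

$0.200

Let x1 = kg of silica fume, x2 = kg of river sand, x3 = kg of natural pozzolan, x4 = kg of recycled aggregate, x5 = kg of Portland cement.
Minimize 0.504x1 + 0.023x2 + 0.054x3 + 0.01x4 + 0.145x5 s.t.:
  1.56x1 + 0.02x2 + 0.46x3 + 0.02x4 + 1.04x5 ≥ 1.7   (28-day strength contribution)
  x1, x2, x3, x4, x5 ≥ 0.
The optimal basis is {natural pozzolan}; silica fume, river sand, recycled aggregate, Portland cement drop out. There the 28-day strength contribution constraint is tight.
Optimal quantities: natural pozzolan = 3.696 kg.
Hence cost = 0.054·3.696 = $0.19958.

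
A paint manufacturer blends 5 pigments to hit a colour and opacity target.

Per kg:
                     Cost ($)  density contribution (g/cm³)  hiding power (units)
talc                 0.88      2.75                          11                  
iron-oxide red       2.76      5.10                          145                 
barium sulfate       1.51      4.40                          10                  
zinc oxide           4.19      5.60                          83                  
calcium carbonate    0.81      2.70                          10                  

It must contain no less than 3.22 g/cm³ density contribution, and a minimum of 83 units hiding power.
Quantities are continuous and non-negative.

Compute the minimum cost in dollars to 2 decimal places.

Let x1 = kg of talc, x2 = kg of iron-oxide red, x3 = kg of barium sulfate, x4 = kg of zinc oxide, x5 = kg of calcium carbonate.
min 0.88x1 + 2.76x2 + 1.51x3 + 4.19x4 + 0.81x5 s.t.:
  2.75x1 + 5.1x2 + 4.4x3 + 5.6x4 + 2.7x5 ≥ 3.22   (density contribution)
  11x1 + 145x2 + 10x3 + 83x4 + 10x5 ≥ 83   (hiding power)
  x1, x2, x3, x4, x5 ≥ 0.
The cheapest feasible vertex uses only iron-oxide red, calcium carbonate; talc, barium sulfate, zinc oxide are not used. There the density contribution and hiding power constraints are tight.
So iron-oxide red = 0.5636 kg, calcium carbonate = 0.128 kg.
Objective = 2.76·0.5636 + 0.81·0.128 = 1.6592.

$1.66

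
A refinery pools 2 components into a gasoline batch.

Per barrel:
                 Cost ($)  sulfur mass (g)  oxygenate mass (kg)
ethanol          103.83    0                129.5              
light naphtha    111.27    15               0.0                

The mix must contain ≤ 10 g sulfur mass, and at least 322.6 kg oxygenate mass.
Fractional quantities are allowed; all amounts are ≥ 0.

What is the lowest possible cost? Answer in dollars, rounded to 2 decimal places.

Set it up as a linear program. Let x1 = barrels of ethanol, x2 = barrels of light naphtha.
Minimize 103.83x1 + 111.27x2 with:
  15x2 ≤ 10   (sulfur mass)
  129.5x1 ≥ 322.6   (oxygenate mass)
  x1, x2 ≥ 0.
At the optimum only ethanol is positive (light naphtha = 0). Binding constraint: oxygenate mass.
That vertex is x1 = 2.4911.
Hence cost = 103.83·2.4911 = $258.6509.

$258.65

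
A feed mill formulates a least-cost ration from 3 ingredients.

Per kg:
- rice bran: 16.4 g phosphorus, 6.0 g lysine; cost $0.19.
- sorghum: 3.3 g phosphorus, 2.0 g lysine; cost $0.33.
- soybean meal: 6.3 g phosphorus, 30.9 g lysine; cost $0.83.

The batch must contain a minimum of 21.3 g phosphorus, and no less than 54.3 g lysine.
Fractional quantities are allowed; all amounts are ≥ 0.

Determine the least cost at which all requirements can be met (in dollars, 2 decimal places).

$1.48

Treat it as an LP. Let x1 = kg of rice bran, x2 = kg of sorghum, x3 = kg of soybean meal.
Minimise 0.19x1 + 0.33x2 + 0.83x3 s.t.:
  16.4x1 + 3.3x2 + 6.3x3 ≥ 21.3   (phosphorus)
  6x1 + 2x2 + 30.9x3 ≥ 54.3   (lysine)
  x1, x2, x3 ≥ 0.
At the optimum only rice bran, soybean meal are positive (sorghum = 0). There the phosphorus and lysine constraints are tight.
So rice bran = 0.674 kg, soybean meal = 1.626 kg.
Objective = 0.19·0.674 + 0.83·1.626 = 1.4776.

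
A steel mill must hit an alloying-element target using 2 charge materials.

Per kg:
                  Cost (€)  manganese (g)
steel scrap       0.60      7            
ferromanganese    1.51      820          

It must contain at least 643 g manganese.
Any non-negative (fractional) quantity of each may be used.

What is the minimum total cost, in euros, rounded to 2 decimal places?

This is a linear program. Let x1 = kg of steel scrap, x2 = kg of ferromanganese.
Minimise 0.6x1 + 1.51x2 with:
  7x1 + 820x2 ≥ 643   (manganese)
  x1, x2 ≥ 0.
At the optimum only ferromanganese is positive (steel scrap = 0). There the manganese constraint is tight.
Optimal quantities: ferromanganese = 0.7841 kg.
Cost = 1.51·0.7841 = 1.1840.

€1.18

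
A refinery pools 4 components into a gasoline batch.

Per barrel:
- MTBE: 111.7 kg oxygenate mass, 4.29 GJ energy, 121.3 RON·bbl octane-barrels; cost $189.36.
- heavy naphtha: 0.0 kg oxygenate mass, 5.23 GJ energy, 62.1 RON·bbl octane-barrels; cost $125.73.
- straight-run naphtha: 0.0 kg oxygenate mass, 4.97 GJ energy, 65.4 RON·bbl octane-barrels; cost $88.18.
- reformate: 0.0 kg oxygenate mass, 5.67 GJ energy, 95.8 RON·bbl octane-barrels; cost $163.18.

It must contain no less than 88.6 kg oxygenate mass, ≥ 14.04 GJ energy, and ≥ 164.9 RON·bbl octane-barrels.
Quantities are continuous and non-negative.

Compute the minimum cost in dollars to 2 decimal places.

$338.93

This is a linear program. Let x1 = barrels of MTBE, x2 = barrels of heavy naphtha, x3 = barrels of straight-run naphtha, x4 = barrels of reformate.
min 189.36x1 + 125.73x2 + 88.18x3 + 163.18x4 s.t.:
  111.7x1 ≥ 88.6   (oxygenate mass)
  4.29x1 + 5.23x2 + 4.97x3 + 5.67x4 ≥ 14.04   (energy)
  121.3x1 + 62.1x2 + 65.4x3 + 95.8x4 ≥ 164.9   (octane-barrels)
  x1, x2, x3, x4 ≥ 0.
The minimum-cost mix takes nothing from heavy naphtha, reformate — only MTBE, straight-run naphtha. The oxygenate mass and energy requirements are met with equality.
Optimal quantities: MTBE = 0.7932 barrels, straight-run naphtha = 2.1403 barrels.
Hence cost = 189.36·0.7932 + 88.18·2.1403 = $338.9320.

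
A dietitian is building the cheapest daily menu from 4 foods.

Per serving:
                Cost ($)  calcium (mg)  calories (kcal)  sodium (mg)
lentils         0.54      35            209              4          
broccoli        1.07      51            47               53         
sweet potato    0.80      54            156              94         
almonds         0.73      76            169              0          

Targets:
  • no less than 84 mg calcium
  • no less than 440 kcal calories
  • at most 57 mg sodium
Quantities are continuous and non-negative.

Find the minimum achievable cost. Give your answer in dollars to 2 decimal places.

$1.20

Let x1 = servings of lentils, x2 = servings of broccoli, x3 = servings of sweet potato, x4 = servings of almonds.
Minimize 0.54x1 + 1.07x2 + 0.8x3 + 0.73x4 with:
  35x1 + 51x2 + 54x3 + 76x4 ≥ 84   (calcium)
  209x1 + 47x2 + 156x3 + 169x4 ≥ 440   (calories)
  4x1 + 53x2 + 94x3 ≤ 57   (sodium)
  x1, x2, x3, x4 ≥ 0.
The minimum-cost mix takes nothing from broccoli, sweet potato — only lentils, almonds. The calcium and calories requirements are met with equality.
Solving gives x1 = 1.93, x4 = 0.2163.
Cost = 0.54·1.93 + 0.73·0.2163 = 1.2001.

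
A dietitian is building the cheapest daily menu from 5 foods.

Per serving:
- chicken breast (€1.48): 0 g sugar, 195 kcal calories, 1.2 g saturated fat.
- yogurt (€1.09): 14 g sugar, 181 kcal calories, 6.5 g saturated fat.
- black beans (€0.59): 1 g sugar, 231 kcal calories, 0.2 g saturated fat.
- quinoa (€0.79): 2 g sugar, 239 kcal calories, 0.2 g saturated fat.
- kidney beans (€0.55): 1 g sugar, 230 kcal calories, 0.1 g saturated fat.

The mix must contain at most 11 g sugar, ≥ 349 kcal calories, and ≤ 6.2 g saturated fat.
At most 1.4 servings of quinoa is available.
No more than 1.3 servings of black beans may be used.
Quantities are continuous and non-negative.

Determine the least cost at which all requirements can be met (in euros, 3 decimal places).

€0.835

Set it up as a linear program. Let x1 = servings of chicken breast, x2 = servings of yogurt, x3 = servings of black beans, x4 = servings of quinoa, x5 = servings of kidney beans.
min 1.48x1 + 1.09x2 + 0.59x3 + 0.79x4 + 0.55x5 subject to:
  14x2 + 1x3 + 2x4 + 1x5 ≤ 11   (sugar)
  195x1 + 181x2 + 231x3 + 239x4 + 230x5 ≥ 349   (calories)
  1.2x1 + 6.5x2 + 0.2x3 + 0.2x4 + 0.1x5 ≤ 6.2   (saturated fat)
  x4 ≤ 1.4
  x3 ≤ 1.3
  x1, x2, x3, x4, x5 ≥ 0.
The optimal basis is {kidney beans}; chicken breast, yogurt, black beans, quinoa drop out. The calories requirement is met with equality.
Optimal quantities: kidney beans = 1.5174 servings.
Cost = 0.55·1.5174 = 0.83457.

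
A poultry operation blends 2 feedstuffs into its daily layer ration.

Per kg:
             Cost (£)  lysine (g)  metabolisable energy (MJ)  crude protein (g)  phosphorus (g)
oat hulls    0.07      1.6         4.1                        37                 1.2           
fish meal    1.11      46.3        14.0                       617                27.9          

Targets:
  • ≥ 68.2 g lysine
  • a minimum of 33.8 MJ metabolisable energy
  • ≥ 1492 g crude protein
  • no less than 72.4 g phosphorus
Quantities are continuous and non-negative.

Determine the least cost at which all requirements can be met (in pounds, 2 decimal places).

£2.88

Let x1 = kg of oat hulls, x2 = kg of fish meal.
Minimize 0.07x1 + 1.11x2 subject to:
  1.6x1 + 46.3x2 ≥ 68.2   (lysine)
  4.1x1 + 14x2 ≥ 33.8   (metabolisable energy)
  37x1 + 617x2 ≥ 1492   (crude protein)
  1.2x1 + 27.9x2 ≥ 72.4   (phosphorus)
  x1, x2 ≥ 0.
The cheapest feasible vertex uses only fish meal; oat hulls is not used. Binding constraint: phosphorus.
So fish meal = 2.595 kg.
Total cost: 1.11·2.595 = 2.8805.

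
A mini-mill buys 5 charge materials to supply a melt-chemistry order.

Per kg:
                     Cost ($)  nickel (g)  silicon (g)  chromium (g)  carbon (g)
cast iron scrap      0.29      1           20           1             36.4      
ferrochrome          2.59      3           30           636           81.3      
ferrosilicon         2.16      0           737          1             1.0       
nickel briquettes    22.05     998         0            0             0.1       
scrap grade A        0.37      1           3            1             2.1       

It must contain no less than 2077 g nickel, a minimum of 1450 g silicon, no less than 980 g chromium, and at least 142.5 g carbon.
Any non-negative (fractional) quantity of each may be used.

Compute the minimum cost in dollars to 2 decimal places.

This is a linear program. Let x1 = kg of cast iron scrap, x2 = kg of ferrochrome, x3 = kg of ferrosilicon, x4 = kg of nickel briquettes, x5 = kg of scrap grade A.
Minimize 0.29x1 + 2.59x2 + 2.16x3 + 22.05x4 + 0.37x5 subject to:
  1x1 + 3x2 + 998x4 + 1x5 ≥ 2077   (nickel)
  20x1 + 30x2 + 737x3 + 3x5 ≥ 1450   (silicon)
  1x1 + 636x2 + 1x3 + 1x5 ≥ 980   (chromium)
  36.4x1 + 81.3x2 + 1x3 + 0.1x4 + 2.1x5 ≥ 142.5   (carbon)
  x1, x2, x3, x4, x5 ≥ 0.
The cheapest feasible vertex uses only cast iron scrap, ferrochrome, ferrosilicon, nickel briquettes; scrap grade A is not used. The nickel, silicon, chromium, carbon requirements are met with equality.
That vertex is x1 = 0.4237, x2 = 1.537, x3 = 1.893, x4 = 2.076.
Total cost: 0.29·0.4237 + 2.59·1.537 + 2.16·1.893 + 22.05·2.076 = 53.9684.

$53.97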